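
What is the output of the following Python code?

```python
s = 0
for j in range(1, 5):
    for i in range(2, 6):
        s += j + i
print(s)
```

j=1,i=2: s = 0+3 = 3
j=1,i=3: s = 3+4 = 7
j=1,i=4: s = 7+5 = 12
j=1,i=5: s = 12+6 = 18
j=2,i=2: s = 18+4 = 22
j=2,i=3: s = 22+5 = 27
j=2,i=4: s = 27+6 = 33
j=2,i=5: s = 33+7 = 40
j=3,i=2: s = 40+5 = 45
j=3,i=3: s = 45+6 = 51
j=3,i=4: s = 51+7 = 58
j=3,i=5: s = 58+8 = 66
j=4,i=2: s = 66+6 = 72
j=4,i=3: s = 72+7 = 79
j=4,i=4: s = 79+8 = 87
j=4,i=5: s = 87+9 = 96

96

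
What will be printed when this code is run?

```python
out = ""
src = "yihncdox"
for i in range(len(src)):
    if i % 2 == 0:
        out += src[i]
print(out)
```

i=0: add 'y' → 'y'
i=1: skip
i=2: add 'h' → 'yh'
i=3: skip
i=4: add 'c' → 'yhc'
i=5: skip
i=6: add 'o' → 'yhco'
i=7: skip

yhco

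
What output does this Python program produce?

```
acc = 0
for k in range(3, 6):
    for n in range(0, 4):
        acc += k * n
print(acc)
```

k=3,n=0: acc = 0+0 = 0
k=3,n=1: acc = 0+3 = 3
k=3,n=2: acc = 3+6 = 9
k=3,n=3: acc = 9+9 = 18
k=4,n=0: acc = 18+0 = 18
k=4,n=1: acc = 18+4 = 22
k=4,n=2: acc = 22+8 = 30
k=4,n=3: acc = 30+12 = 42
k=5,n=0: acc = 42+0 = 42
k=5,n=1: acc = 42+5 = 47
k=5,n=2: acc = 47+10 = 57
k=5,n=3: acc = 57+15 = 72

72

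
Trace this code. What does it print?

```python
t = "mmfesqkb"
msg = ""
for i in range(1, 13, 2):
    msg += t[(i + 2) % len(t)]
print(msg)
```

i=1: add t[3]='e' → 'e'
i=3: add t[5]='q' → 'eq'
i=5: add t[7]='b' → 'eqb'
i=7: add t[1]='m' → 'eqbm'
i=9: add t[3]='e' → 'eqbme'
i=11: add t[5]='q' → 'eqbmeq'

eqbmeq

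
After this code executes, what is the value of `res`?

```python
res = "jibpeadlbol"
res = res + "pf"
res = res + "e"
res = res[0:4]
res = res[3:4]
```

'p'

+ 'pf' → 'jibpeadlbolpf'
+ 'e' → 'jibpeadlbolpfe'
slice [0:4] → 'jibp'
slice [3:4] → 'p'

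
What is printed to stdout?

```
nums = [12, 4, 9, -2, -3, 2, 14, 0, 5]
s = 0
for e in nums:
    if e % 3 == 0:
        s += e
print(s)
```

18

e=12: %3==0, s = 0+12 = 12
e=4: not %3==0
e=9: %3==0, s = 12+9 = 21
e=-2: not %3==0
e=-3: %3==0, s = 21+(-3) = 18
e=2: not %3==0
e=14: not %3==0
e=0: %3==0, s = 18+0 = 18
e=5: not %3==0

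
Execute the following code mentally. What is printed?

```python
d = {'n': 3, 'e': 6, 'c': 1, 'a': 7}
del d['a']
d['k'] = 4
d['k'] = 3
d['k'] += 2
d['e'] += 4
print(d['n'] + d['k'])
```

del 'a' → {'n': 3, 'e': 6, 'c': 1}
d['k'] = 4 → {'n': 3, 'e': 6, 'c': 1, 'k': 4}
d['k'] = 3 → {'n': 3, 'e': 6, 'c': 1, 'k': 3}
d['k'] = 3+2 = 5 → {'n': 3, 'e': 6, 'c': 1, 'k': 5}
d['e'] = 6+4 = 10 → {'n': 3, 'e': 10, 'c': 1, 'k': 5}
d['n']+d['k'] = 3+5 = 8

8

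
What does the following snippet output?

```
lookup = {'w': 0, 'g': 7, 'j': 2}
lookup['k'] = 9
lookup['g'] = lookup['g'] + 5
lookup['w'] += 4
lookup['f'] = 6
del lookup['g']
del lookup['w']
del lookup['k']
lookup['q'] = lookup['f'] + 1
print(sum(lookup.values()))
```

15

lookup['k'] = 9 → {'w': 0, 'g': 7, 'j': 2, 'k': 9}
lookup['g'] = lookup['g']+5 = 12 → {'w': 0, 'g': 12, 'j': 2, 'k': 9}
lookup['w'] = 0+4 = 4 → {'w': 4, 'g': 12, 'j': 2, 'k': 9}
lookup['f'] = 6 → {'w': 4, 'g': 12, 'j': 2, 'k': 9, 'f': 6}
del 'g' → {'w': 4, 'j': 2, 'k': 9, 'f': 6}
del 'w' → {'j': 2, 'k': 9, 'f': 6}
del 'k' → {'j': 2, 'f': 6}
lookup['q'] = lookup['f']+1 = 7 → {'j': 2, 'f': 6, 'q': 7}
sum of values = 15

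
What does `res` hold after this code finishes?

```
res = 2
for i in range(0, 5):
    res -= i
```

-8

i=0: res = 2-0 = 2
i=1: res = 2-1 = 1
i=2: res = 1-2 = -1
i=3: res = (-1)-3 = -4
i=4: res = (-4)-4 = -8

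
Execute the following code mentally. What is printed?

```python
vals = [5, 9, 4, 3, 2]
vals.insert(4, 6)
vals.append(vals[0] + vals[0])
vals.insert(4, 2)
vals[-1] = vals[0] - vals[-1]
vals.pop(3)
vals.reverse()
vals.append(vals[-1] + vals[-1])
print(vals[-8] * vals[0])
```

insert 6 at 4 → [5, 9, 4, 3, 6, 2]
append vals[0]+vals[0] = 5+5 = 10 → [5, 9, 4, 3, 6, 2, 10]
insert 2 at 4 → [5, 9, 4, 3, 2, 6, 2, 10]
vals[-1] = vals[0]-vals[-1] = 5-10 = -5 → [5, 9, 4, 3, 2, 6, 2, -5]
pop(3) removes 3 → [5, 9, 4, 2, 6, 2, -5]
reverse → [-5, 2, 6, 2, 4, 9, 5]
append vals[-1]+vals[-1] = 5+5 = 10 → [-5, 2, 6, 2, 4, 9, 5, 10]
vals[-8]*vals[0] = (-5)*(-5) = 25

25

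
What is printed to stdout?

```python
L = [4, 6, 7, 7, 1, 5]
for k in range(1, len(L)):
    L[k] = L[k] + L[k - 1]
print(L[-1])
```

k=1: L[1] = 6+4 = 10 → [4, 10, 7, 7, 1, 5]
k=2: L[2] = 7+10 = 17 → [4, 10, 17, 7, 1, 5]
k=3: L[3] = 7+17 = 24 → [4, 10, 17, 24, 1, 5]
k=4: L[4] = 1+24 = 25 → [4, 10, 17, 24, 25, 5]
k=5: L[5] = 5+25 = 30 → [4, 10, 17, 24, 25, 30]

30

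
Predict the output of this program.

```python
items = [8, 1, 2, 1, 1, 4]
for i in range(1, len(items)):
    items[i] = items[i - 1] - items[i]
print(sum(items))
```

i=1: items[1] = 8-1 = 7 → [8, 7, 2, 1, 1, 4]
i=2: items[2] = 7-2 = 5 → [8, 7, 5, 1, 1, 4]
i=3: items[3] = 5-1 = 4 → [8, 7, 5, 4, 1, 4]
i=4: items[4] = 4-1 = 3 → [8, 7, 5, 4, 3, 4]
i=5: items[5] = 3-4 = -1 → [8, 7, 5, 4, 3, -1]
sum = 26

26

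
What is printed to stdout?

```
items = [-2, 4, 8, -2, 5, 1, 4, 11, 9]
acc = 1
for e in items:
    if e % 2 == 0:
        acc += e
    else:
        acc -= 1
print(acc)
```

9

e=-2: even, acc = 1+(-2) = -1
e=4: even, acc = (-1)+4 = 3
e=8: even, acc = 3+8 = 11
e=-2: even, acc = 11+(-2) = 9
e=5: not even, acc = 9-1 = 8
e=1: not even, acc = 8-1 = 7
e=4: even, acc = 7+4 = 11
e=11: not even, acc = 11-1 = 10
e=9: not even, acc = 10-1 = 9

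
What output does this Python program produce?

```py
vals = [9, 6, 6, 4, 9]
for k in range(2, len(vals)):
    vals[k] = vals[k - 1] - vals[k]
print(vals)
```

k=2: vals[2] = 6-6 = 0 → [9, 6, 0, 4, 9]
k=3: vals[3] = 0-4 = -4 → [9, 6, 0, -4, 9]
k=4: vals[4] = (-4)-9 = -13 → [9, 6, 0, -4, -13]

[9, 6, 0, -4, -13]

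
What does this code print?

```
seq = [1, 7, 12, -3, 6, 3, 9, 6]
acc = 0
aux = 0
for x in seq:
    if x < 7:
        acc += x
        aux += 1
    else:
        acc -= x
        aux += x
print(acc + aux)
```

18

x=1: <7, acc = 0+1 = 1; aux=1
x=7: not <7, acc = 1-7 = -6; aux=8
x=12: not <7, acc = (-6)-12 = -18; aux=20
x=-3: <7, acc = (-18)+(-3) = -21; aux=21
x=6: <7, acc = (-21)+6 = -15; aux=22
x=3: <7, acc = (-15)+3 = -12; aux=23
x=9: not <7, acc = (-12)-9 = -21; aux=32
x=6: <7, acc = (-21)+6 = -15; aux=33
acc+aux = (-15)+33 = 18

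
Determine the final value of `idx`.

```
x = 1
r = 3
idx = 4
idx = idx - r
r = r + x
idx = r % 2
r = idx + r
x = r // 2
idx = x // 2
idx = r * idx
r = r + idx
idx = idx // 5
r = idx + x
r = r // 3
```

0

idx = 4-3 = 1
r = 3+1 = 4
idx = 4%2 = 0
r = 0+4 = 4
x = 4//2 = 2
idx = 2//2 = 1
idx = 4*1 = 4
r = 4+4 = 8
idx = 4//5 = 0
r = 0+2 = 2
r = 2//3 = 0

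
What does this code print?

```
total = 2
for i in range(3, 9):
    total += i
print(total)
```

i=3: total = 2+3 = 5
i=4: total = 5+4 = 9
i=5: total = 9+5 = 14
i=6: total = 14+6 = 20
i=7: total = 20+7 = 27
i=8: total = 27+8 = 35

35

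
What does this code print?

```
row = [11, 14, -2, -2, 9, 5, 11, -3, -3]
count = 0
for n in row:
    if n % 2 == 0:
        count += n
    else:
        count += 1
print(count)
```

16

n=11: not even, count = 0+1 = 1
n=14: even, count = 1+14 = 15
n=-2: even, count = 15+(-2) = 13
n=-2: even, count = 13+(-2) = 11
n=9: not even, count = 11+1 = 12
n=5: not even, count = 12+1 = 13
n=11: not even, count = 13+1 = 14
n=-3: not even, count = 14+1 = 15
n=-3: not even, count = 15+1 = 16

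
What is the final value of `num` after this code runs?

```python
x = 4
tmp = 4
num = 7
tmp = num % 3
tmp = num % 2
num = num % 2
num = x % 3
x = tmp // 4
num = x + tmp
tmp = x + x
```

tmp = 7%3 = 1
tmp = 7%2 = 1
num = 7%2 = 1
num = 4%3 = 1
x = 1//4 = 0
num = 0+1 = 1
tmp = 0+0 = 0

1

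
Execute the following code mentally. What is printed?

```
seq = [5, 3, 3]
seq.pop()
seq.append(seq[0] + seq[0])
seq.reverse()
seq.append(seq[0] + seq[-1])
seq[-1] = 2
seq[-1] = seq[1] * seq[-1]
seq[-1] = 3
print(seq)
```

pop() removes 3 → [5, 3]
append seq[0]+seq[0] = 5+5 = 10 → [5, 3, 10]
reverse → [10, 3, 5]
append seq[0]+seq[-1] = 10+5 = 15 → [10, 3, 5, 15]
seq[-1] = 2 → [10, 3, 5, 2]
seq[-1] = seq[1]*seq[-1] = 3*2 = 6 → [10, 3, 5, 6]
seq[-1] = 3 → [10, 3, 5, 3]

[10, 3, 5, 3]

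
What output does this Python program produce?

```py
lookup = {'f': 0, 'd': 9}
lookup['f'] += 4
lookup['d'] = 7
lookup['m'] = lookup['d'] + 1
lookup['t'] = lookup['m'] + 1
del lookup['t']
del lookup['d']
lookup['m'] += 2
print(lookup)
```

lookup['f'] = 0+4 = 4 → {'f': 4, 'd': 9}
lookup['d'] = 7 → {'f': 4, 'd': 7}
lookup['m'] = lookup['d']+1 = 8 → {'f': 4, 'd': 7, 'm': 8}
lookup['t'] = lookup['m']+1 = 9 → {'f': 4, 'd': 7, 'm': 8, 't': 9}
del 't' → {'f': 4, 'd': 7, 'm': 8}
del 'd' → {'f': 4, 'm': 8}
lookup['m'] = 8+2 = 10 → {'f': 4, 'm': 10}

{'f': 4, 'm': 10}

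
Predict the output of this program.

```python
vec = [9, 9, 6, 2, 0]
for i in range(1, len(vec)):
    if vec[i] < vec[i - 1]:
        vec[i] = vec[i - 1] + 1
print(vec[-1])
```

i=1: 9>=9, unchanged → [9, 9, 6, 2, 0]
i=2: 6<9, vec[2] = 9+1 = 10 → [9, 9, 10, 2, 0]
i=3: 2<10, vec[3] = 10+1 = 11 → [9, 9, 10, 11, 0]
i=4: 0<11, vec[4] = 11+1 = 12 → [9, 9, 10, 11, 12]

12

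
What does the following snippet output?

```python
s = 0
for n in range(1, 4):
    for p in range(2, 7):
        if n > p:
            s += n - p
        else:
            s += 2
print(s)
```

29

n=1,p=2: not 1>2, s = 0+2 = 2
n=1,p=3: not 1>3, s = 2+2 = 4
n=1,p=4: not 1>4, s = 4+2 = 6
n=1,p=5: not 1>5, s = 6+2 = 8
n=1,p=6: not 1>6, s = 8+2 = 10
n=2,p=2: not 2>2, s = 10+2 = 12
n=2,p=3: not 2>3, s = 12+2 = 14
n=2,p=4: not 2>4, s = 14+2 = 16
n=2,p=5: not 2>5, s = 16+2 = 18
n=2,p=6: not 2>6, s = 18+2 = 20
n=3,p=2: 3>2, s = 20+1 = 21
n=3,p=3: not 3>3, s = 21+2 = 23
n=3,p=4: not 3>4, s = 23+2 = 25
n=3,p=5: not 3>5, s = 25+2 = 27
n=3,p=6: not 3>6, s = 27+2 = 29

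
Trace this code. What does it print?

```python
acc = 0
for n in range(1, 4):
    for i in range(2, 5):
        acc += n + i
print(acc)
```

n=1,i=2: acc = 0+3 = 3
n=1,i=3: acc = 3+4 = 7
n=1,i=4: acc = 7+5 = 12
n=2,i=2: acc = 12+4 = 16
n=2,i=3: acc = 16+5 = 21
n=2,i=4: acc = 21+6 = 27
n=3,i=2: acc = 27+5 = 32
n=3,i=3: acc = 32+6 = 38
n=3,i=4: acc = 38+7 = 45

45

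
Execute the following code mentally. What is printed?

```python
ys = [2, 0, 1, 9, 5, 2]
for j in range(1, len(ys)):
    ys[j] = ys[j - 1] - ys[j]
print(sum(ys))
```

-31

j=1: ys[1] = 2-0 = 2 → [2, 2, 1, 9, 5, 2]
j=2: ys[2] = 2-1 = 1 → [2, 2, 1, 9, 5, 2]
j=3: ys[3] = 1-9 = -8 → [2, 2, 1, -8, 5, 2]
j=4: ys[4] = (-8)-5 = -13 → [2, 2, 1, -8, -13, 2]
j=5: ys[5] = (-13)-2 = -15 → [2, 2, 1, -8, -13, -15]
sum = -31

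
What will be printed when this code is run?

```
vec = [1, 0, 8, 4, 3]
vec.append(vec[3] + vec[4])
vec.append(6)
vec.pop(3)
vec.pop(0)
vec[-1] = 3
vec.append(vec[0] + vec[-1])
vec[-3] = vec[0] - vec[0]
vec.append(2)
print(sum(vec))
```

19

append vec[3]+vec[4] = 4+3 = 7 → [1, 0, 8, 4, 3, 7]
append 6 → [1, 0, 8, 4, 3, 7, 6]
pop(3) removes 4 → [1, 0, 8, 3, 7, 6]
pop(0) removes 1 → [0, 8, 3, 7, 6]
vec[-1] = 3 → [0, 8, 3, 7, 3]
append vec[0]+vec[-1] = 0+3 = 3 → [0, 8, 3, 7, 3, 3]
vec[-3] = vec[0]-vec[0] = 0-0 = 0 → [0, 8, 3, 0, 3, 3]
append 2 → [0, 8, 3, 0, 3, 3, 2]
sum = 19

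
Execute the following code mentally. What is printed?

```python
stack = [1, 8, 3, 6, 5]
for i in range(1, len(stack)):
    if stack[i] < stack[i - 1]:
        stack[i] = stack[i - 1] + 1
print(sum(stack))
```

39

i=1: 8>=1, unchanged → [1, 8, 3, 6, 5]
i=2: 3<8, stack[2] = 8+1 = 9 → [1, 8, 9, 6, 5]
i=3: 6<9, stack[3] = 9+1 = 10 → [1, 8, 9, 10, 5]
i=4: 5<10, stack[4] = 10+1 = 11 → [1, 8, 9, 10, 11]
sum = 39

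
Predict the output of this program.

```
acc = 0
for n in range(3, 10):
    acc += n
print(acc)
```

n=3: acc = 0+3 = 3
n=4: acc = 3+4 = 7
n=5: acc = 7+5 = 12
n=6: acc = 12+6 = 18
n=7: acc = 18+7 = 25
n=8: acc = 25+8 = 33
n=9: acc = 33+9 = 42

42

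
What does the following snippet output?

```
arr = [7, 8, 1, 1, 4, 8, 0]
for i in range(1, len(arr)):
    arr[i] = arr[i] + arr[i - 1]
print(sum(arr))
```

i=1: arr[1] = 8+7 = 15 → [7, 15, 1, 1, 4, 8, 0]
i=2: arr[2] = 1+15 = 16 → [7, 15, 16, 1, 4, 8, 0]
i=3: arr[3] = 1+16 = 17 → [7, 15, 16, 17, 4, 8, 0]
i=4: arr[4] = 4+17 = 21 → [7, 15, 16, 17, 21, 8, 0]
i=5: arr[5] = 8+21 = 29 → [7, 15, 16, 17, 21, 29, 0]
i=6: arr[6] = 0+29 = 29 → [7, 15, 16, 17, 21, 29, 29]
sum = 134

134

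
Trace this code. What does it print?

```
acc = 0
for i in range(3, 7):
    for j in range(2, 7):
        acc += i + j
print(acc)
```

i=3,j=2: acc = 0+5 = 5
i=3,j=3: acc = 5+6 = 11
i=3,j=4: acc = 11+7 = 18
i=3,j=5: acc = 18+8 = 26
i=3,j=6: acc = 26+9 = 35
i=4,j=2: acc = 35+6 = 41
i=4,j=3: acc = 41+7 = 48
i=4,j=4: acc = 48+8 = 56
i=4,j=5: acc = 56+9 = 65
i=4,j=6: acc = 65+10 = 75
i=5,j=2: acc = 75+7 = 82
i=5,j=3: acc = 82+8 = 90
i=5,j=4: acc = 90+9 = 99
i=5,j=5: acc = 99+10 = 109
i=5,j=6: acc = 109+11 = 120
i=6,j=2: acc = 120+8 = 128
i=6,j=3: acc = 128+9 = 137
i=6,j=4: acc = 137+10 = 147
i=6,j=5: acc = 147+11 = 158
i=6,j=6: acc = 158+12 = 170

170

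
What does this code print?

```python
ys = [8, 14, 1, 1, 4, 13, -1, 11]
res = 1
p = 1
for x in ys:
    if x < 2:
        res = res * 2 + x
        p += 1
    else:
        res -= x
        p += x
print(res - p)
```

x=8: not <2, res = 1-8 = -7; p=9
x=14: not <2, res = (-7)-14 = -21; p=23
x=1: <2, res = (-21)*2+1 = -41; p=24
x=1: <2, res = (-41)*2+1 = -81; p=25
x=4: not <2, res = (-81)-4 = -85; p=29
x=13: not <2, res = (-85)-13 = -98; p=42
x=-1: <2, res = (-98)*2+(-1) = -197; p=43
x=11: not <2, res = (-197)-11 = -208; p=54
res-p = (-208)-54 = -262

-262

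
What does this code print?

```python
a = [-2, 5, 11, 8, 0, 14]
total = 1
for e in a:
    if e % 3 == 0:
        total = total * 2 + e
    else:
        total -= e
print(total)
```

e=-2: not %3==0, total = 1-(-2) = 3
e=5: not %3==0, total = 3-5 = -2
e=11: not %3==0, total = (-2)-11 = -13
e=8: not %3==0, total = (-13)-8 = -21
e=0: %3==0, total = (-21)*2+0 = -42
e=14: not %3==0, total = (-42)-14 = -56

-56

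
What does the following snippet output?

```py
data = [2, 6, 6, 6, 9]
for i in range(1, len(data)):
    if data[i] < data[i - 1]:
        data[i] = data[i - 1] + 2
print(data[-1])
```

i=1: 6>=2, unchanged → [2, 6, 6, 6, 9]
i=2: 6>=6, unchanged → [2, 6, 6, 6, 9]
i=3: 6>=6, unchanged → [2, 6, 6, 6, 9]
i=4: 9>=6, unchanged → [2, 6, 6, 6, 9]

9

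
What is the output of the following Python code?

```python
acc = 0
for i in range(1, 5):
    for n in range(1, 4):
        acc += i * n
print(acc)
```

i=1,n=1: acc = 0+1 = 1
i=1,n=2: acc = 1+2 = 3
i=1,n=3: acc = 3+3 = 6
i=2,n=1: acc = 6+2 = 8
i=2,n=2: acc = 8+4 = 12
i=2,n=3: acc = 12+6 = 18
i=3,n=1: acc = 18+3 = 21
i=3,n=2: acc = 21+6 = 27
i=3,n=3: acc = 27+9 = 36
i=4,n=1: acc = 36+4 = 40
i=4,n=2: acc = 40+8 = 48
i=4,n=3: acc = 48+12 = 60

60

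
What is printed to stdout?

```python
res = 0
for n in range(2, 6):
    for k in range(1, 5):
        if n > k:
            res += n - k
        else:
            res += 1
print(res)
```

26

n=2,k=1: 2>1, res = 0+1 = 1
n=2,k=2: not 2>2, res = 1+1 = 2
n=2,k=3: not 2>3, res = 2+1 = 3
n=2,k=4: not 2>4, res = 3+1 = 4
n=3,k=1: 3>1, res = 4+2 = 6
n=3,k=2: 3>2, res = 6+1 = 7
n=3,k=3: not 3>3, res = 7+1 = 8
n=3,k=4: not 3>4, res = 8+1 = 9
n=4,k=1: 4>1, res = 9+3 = 12
n=4,k=2: 4>2, res = 12+2 = 14
n=4,k=3: 4>3, res = 14+1 = 15
n=4,k=4: not 4>4, res = 15+1 = 16
n=5,k=1: 5>1, res = 16+4 = 20
n=5,k=2: 5>2, res = 20+3 = 23
n=5,k=3: 5>3, res = 23+2 = 25
n=5,k=4: 5>4, res = 25+1 = 26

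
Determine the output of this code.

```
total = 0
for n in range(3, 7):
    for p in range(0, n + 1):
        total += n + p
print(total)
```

n=3,p=0: total = 0+3 = 3
n=3,p=1: total = 3+4 = 7
n=3,p=2: total = 7+5 = 12
n=3,p=3: total = 12+6 = 18
n=4,p=0: total = 18+4 = 22
n=4,p=1: total = 22+5 = 27
n=4,p=2: total = 27+6 = 33
n=4,p=3: total = 33+7 = 40
n=4,p=4: total = 40+8 = 48
n=5,p=0: total = 48+5 = 53
n=5,p=1: total = 53+6 = 59
n=5,p=2: total = 59+7 = 66
n=5,p=3: total = 66+8 = 74
n=5,p=4: total = 74+9 = 83
n=5,p=5: total = 83+10 = 93
n=6,p=0: total = 93+6 = 99
n=6,p=1: total = 99+7 = 106
n=6,p=2: total = 106+8 = 114
n=6,p=3: total = 114+9 = 123
n=6,p=4: total = 123+10 = 133
n=6,p=5: total = 133+11 = 144
n=6,p=6: total = 144+12 = 156

156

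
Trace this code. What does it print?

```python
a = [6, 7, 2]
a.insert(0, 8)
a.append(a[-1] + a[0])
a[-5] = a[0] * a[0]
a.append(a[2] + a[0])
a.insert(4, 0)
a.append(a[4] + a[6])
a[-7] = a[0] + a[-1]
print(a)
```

[64, 135, 7, 2, 0, 10, 71, 71]

insert 8 at 0 → [8, 6, 7, 2]
append a[-1]+a[0] = 2+8 = 10 → [8, 6, 7, 2, 10]
a[-5] = a[0]*a[0] = 8*8 = 64 → [64, 6, 7, 2, 10]
append a[2]+a[0] = 7+64 = 71 → [64, 6, 7, 2, 10, 71]
insert 0 at 4 → [64, 6, 7, 2, 0, 10, 71]
append a[4]+a[6] = 0+71 = 71 → [64, 6, 7, 2, 0, 10, 71, 71]
a[-7] = a[0]+a[-1] = 64+71 = 135 → [64, 135, 7, 2, 0, 10, 71, 71]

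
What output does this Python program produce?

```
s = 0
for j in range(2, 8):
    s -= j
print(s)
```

j=2: s = 0-2 = -2
j=3: s = (-2)-3 = -5
j=4: s = (-5)-4 = -9
j=5: s = (-9)-5 = -14
j=6: s = (-14)-6 = -20
j=7: s = (-20)-7 = -27

-27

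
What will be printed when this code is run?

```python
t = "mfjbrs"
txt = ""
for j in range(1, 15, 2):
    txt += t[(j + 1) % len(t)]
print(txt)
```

jrmjrmj

j=1: add t[2]='j' → 'j'
j=3: add t[4]='r' → 'jr'
j=5: add t[0]='m' → 'jrm'
j=7: add t[2]='j' → 'jrmj'
j=9: add t[4]='r' → 'jrmjr'
j=11: add t[0]='m' → 'jrmjrm'
j=13: add t[2]='j' → 'jrmjrmj'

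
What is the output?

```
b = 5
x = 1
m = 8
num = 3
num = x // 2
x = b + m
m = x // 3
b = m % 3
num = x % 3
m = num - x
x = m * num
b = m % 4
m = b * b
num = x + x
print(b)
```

0

num = 1//2 = 0
x = 5+8 = 13
m = 13//3 = 4
b = 4%3 = 1
num = 13%3 = 1
m = 1-13 = -12
x = (-12)*1 = -12
b = (-12)%4 = 0
m = 0*0 = 0
num = (-12)+(-12) = -24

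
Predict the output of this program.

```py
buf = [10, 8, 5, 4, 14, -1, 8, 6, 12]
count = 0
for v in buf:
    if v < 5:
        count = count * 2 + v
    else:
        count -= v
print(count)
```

-139

v=10: not <5, count = 0-10 = -10
v=8: not <5, count = (-10)-8 = -18
v=5: not <5, count = (-18)-5 = -23
v=4: <5, count = (-23)*2+4 = -42
v=14: not <5, count = (-42)-14 = -56
v=-1: <5, count = (-56)*2+(-1) = -113
v=8: not <5, count = (-113)-8 = -121
v=6: not <5, count = (-121)-6 = -127
v=12: not <5, count = (-127)-12 = -139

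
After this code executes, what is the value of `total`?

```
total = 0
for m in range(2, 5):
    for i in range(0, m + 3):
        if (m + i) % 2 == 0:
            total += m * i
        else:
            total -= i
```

68

m=2,i=0: even sum, total = 0+0 = 0
m=2,i=1: odd sum, total = 0-1 = -1
m=2,i=2: even sum, total = (-1)+4 = 3
m=2,i=3: odd sum, total = 3-3 = 0
m=2,i=4: even sum, total = 0+8 = 8
m=3,i=0: odd sum, total = 8-0 = 8
m=3,i=1: even sum, total = 8+3 = 11
m=3,i=2: odd sum, total = 11-2 = 9
m=3,i=3: even sum, total = 9+9 = 18
m=3,i=4: odd sum, total = 18-4 = 14
m=3,i=5: even sum, total = 14+15 = 29
m=4,i=0: even sum, total = 29+0 = 29
m=4,i=1: odd sum, total = 29-1 = 28
m=4,i=2: even sum, total = 28+8 = 36
m=4,i=3: odd sum, total = 36-3 = 33
m=4,i=4: even sum, total = 33+16 = 49
m=4,i=5: odd sum, total = 49-5 = 44
m=4,i=6: even sum, total = 44+24 = 68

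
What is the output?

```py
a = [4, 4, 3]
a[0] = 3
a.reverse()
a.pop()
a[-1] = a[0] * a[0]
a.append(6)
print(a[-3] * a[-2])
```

a[0] = 3 → [3, 4, 3]
reverse → [3, 4, 3]
pop() removes 3 → [3, 4]
a[-1] = a[0]*a[0] = 3*3 = 9 → [3, 9]
append 6 → [3, 9, 6]
a[-3]*a[-2] = 3*9 = 27

27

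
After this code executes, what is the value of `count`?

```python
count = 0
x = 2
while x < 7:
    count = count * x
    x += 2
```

0

x=2: count = 0*2 = 0
x=4: count = 0*4 = 0
x=6: count = 0*6 = 0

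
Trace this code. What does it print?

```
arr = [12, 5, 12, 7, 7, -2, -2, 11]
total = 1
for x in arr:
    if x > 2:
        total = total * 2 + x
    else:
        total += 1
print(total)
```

681

x=12: >2, total = 1*2+12 = 14
x=5: >2, total = 14*2+5 = 33
x=12: >2, total = 33*2+12 = 78
x=7: >2, total = 78*2+7 = 163
x=7: >2, total = 163*2+7 = 333
x=-2: not >2, total = 333+1 = 334
x=-2: not >2, total = 334+1 = 335
x=11: >2, total = 335*2+11 = 681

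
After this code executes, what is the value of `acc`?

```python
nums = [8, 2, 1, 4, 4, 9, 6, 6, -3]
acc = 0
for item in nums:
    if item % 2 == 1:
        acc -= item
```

-7

item=8: not odd
item=2: not odd
item=1: odd, acc = 0-1 = -1
item=4: not odd
item=4: not odd
item=9: odd, acc = (-1)-9 = -10
item=6: not odd
item=6: not odd
item=-3: odd, acc = (-10)-(-3) = -7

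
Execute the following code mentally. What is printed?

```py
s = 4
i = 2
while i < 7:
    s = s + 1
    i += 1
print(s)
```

i=2: s = 4+1 = 5
i=3: s = 5+1 = 6
i=4: s = 6+1 = 7
i=5: s = 7+1 = 8
i=6: s = 8+1 = 9

9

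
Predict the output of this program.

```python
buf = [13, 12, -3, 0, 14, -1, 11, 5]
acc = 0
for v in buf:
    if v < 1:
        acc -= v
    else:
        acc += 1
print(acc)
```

v=13: not <1, acc = 0+1 = 1
v=12: not <1, acc = 1+1 = 2
v=-3: <1, acc = 2-(-3) = 5
v=0: <1, acc = 5-0 = 5
v=14: not <1, acc = 5+1 = 6
v=-1: <1, acc = 6-(-1) = 7
v=11: not <1, acc = 7+1 = 8
v=5: not <1, acc = 8+1 = 9

9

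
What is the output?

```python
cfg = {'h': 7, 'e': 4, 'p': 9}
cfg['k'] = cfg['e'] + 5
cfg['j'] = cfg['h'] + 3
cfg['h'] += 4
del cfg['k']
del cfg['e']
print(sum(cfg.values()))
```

30

cfg['k'] = cfg['e']+5 = 9 → {'h': 7, 'e': 4, 'p': 9, 'k': 9}
cfg['j'] = cfg['h']+3 = 10 → {'h': 7, 'e': 4, 'p': 9, 'k': 9, 'j': 10}
cfg['h'] = 7+4 = 11 → {'h': 11, 'e': 4, 'p': 9, 'k': 9, 'j': 10}
del 'k' → {'h': 11, 'e': 4, 'p': 9, 'j': 10}
del 'e' → {'h': 11, 'p': 9, 'j': 10}
sum of values = 30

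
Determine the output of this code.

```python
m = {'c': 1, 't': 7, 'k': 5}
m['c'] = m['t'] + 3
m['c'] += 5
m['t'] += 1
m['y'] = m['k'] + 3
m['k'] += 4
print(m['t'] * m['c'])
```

m['c'] = m['t']+3 = 10 → {'c': 10, 't': 7, 'k': 5}
m['c'] = 10+5 = 15 → {'c': 15, 't': 7, 'k': 5}
m['t'] = 7+1 = 8 → {'c': 15, 't': 8, 'k': 5}
m['y'] = m['k']+3 = 8 → {'c': 15, 't': 8, 'k': 5, 'y': 8}
m['k'] = 5+4 = 9 → {'c': 15, 't': 8, 'k': 9, 'y': 8}
m['t']*m['c'] = 8*15 = 120

120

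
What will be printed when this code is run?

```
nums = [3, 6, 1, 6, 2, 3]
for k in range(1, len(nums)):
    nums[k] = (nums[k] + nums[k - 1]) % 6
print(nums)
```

[3, 3, 4, 4, 0, 3]

k=1: nums[1] = (6+3)%6 = 3 → [3, 3, 1, 6, 2, 3]
k=2: nums[2] = (1+3)%6 = 4 → [3, 3, 4, 6, 2, 3]
k=3: nums[3] = (6+4)%6 = 4 → [3, 3, 4, 4, 2, 3]
k=4: nums[4] = (2+4)%6 = 0 → [3, 3, 4, 4, 0, 3]
k=5: nums[5] = (3+0)%6 = 3 → [3, 3, 4, 4, 0, 3]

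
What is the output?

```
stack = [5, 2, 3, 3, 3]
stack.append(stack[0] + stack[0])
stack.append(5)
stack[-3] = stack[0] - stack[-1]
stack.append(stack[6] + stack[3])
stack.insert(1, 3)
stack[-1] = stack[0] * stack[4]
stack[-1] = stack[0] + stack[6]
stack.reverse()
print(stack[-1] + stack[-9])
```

append stack[0]+stack[0] = 5+5 = 10 → [5, 2, 3, 3, 3, 10]
append 5 → [5, 2, 3, 3, 3, 10, 5]
stack[-3] = stack[0]-stack[-1] = 5-5 = 0 → [5, 2, 3, 3, 0, 10, 5]
append stack[6]+stack[3] = 5+3 = 8 → [5, 2, 3, 3, 0, 10, 5, 8]
insert 3 at 1 → [5, 3, 2, 3, 3, 0, 10, 5, 8]
stack[-1] = stack[0]*stack[4] = 5*3 = 15 → [5, 3, 2, 3, 3, 0, 10, 5, 15]
stack[-1] = stack[0]+stack[6] = 5+10 = 15 → [5, 3, 2, 3, 3, 0, 10, 5, 15]
reverse → [15, 5, 10, 0, 3, 3, 2, 3, 5]
stack[-1]+stack[-9] = 5+15 = 20

20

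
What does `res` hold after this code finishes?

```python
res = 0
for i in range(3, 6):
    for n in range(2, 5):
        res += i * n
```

i=3,n=2: res = 0+6 = 6
i=3,n=3: res = 6+9 = 15
i=3,n=4: res = 15+12 = 27
i=4,n=2: res = 27+8 = 35
i=4,n=3: res = 35+12 = 47
i=4,n=4: res = 47+16 = 63
i=5,n=2: res = 63+10 = 73
i=5,n=3: res = 73+15 = 88
i=5,n=4: res = 88+20 = 108

108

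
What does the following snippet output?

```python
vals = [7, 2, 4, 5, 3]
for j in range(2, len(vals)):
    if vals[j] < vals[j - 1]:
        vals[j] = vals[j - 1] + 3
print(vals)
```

j=2: 4>=2, unchanged → [7, 2, 4, 5, 3]
j=3: 5>=4, unchanged → [7, 2, 4, 5, 3]
j=4: 3<5, vals[4] = 5+3 = 8 → [7, 2, 4, 5, 8]

[7, 2, 4, 5, 8]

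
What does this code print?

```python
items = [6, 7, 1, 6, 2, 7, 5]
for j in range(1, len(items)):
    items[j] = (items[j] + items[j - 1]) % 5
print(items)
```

j=1: items[1] = (7+6)%5 = 3 → [6, 3, 1, 6, 2, 7, 5]
j=2: items[2] = (1+3)%5 = 4 → [6, 3, 4, 6, 2, 7, 5]
j=3: items[3] = (6+4)%5 = 0 → [6, 3, 4, 0, 2, 7, 5]
j=4: items[4] = (2+0)%5 = 2 → [6, 3, 4, 0, 2, 7, 5]
j=5: items[5] = (7+2)%5 = 4 → [6, 3, 4, 0, 2, 4, 5]
j=6: items[6] = (5+4)%5 = 4 → [6, 3, 4, 0, 2, 4, 4]

[6, 3, 4, 0, 2, 4, 4]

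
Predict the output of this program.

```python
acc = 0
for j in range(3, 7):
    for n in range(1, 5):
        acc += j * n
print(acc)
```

180

j=3,n=1: acc = 0+3 = 3
j=3,n=2: acc = 3+6 = 9
j=3,n=3: acc = 9+9 = 18
j=3,n=4: acc = 18+12 = 30
j=4,n=1: acc = 30+4 = 34
j=4,n=2: acc = 34+8 = 42
j=4,n=3: acc = 42+12 = 54
j=4,n=4: acc = 54+16 = 70
j=5,n=1: acc = 70+5 = 75
j=5,n=2: acc = 75+10 = 85
j=5,n=3: acc = 85+15 = 100
j=5,n=4: acc = 100+20 = 120
j=6,n=1: acc = 120+6 = 126
j=6,n=2: acc = 126+12 = 138
j=6,n=3: acc = 138+18 = 156
j=6,n=4: acc = 156+24 = 180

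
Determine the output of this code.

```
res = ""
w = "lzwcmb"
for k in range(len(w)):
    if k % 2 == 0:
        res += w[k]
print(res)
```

lwm

k=0: add 'l' → 'l'
k=1: skip
k=2: add 'w' → 'lw'
k=3: skip
k=4: add 'm' → 'lwm'
k=5: skip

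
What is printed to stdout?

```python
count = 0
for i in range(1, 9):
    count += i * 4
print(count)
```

144

i=1: count = 0+1*4 = 4
i=2: count = 4+2*4 = 12
i=3: count = 12+3*4 = 24
i=4: count = 24+4*4 = 40
i=5: count = 40+5*4 = 60
i=6: count = 60+6*4 = 84
i=7: count = 84+7*4 = 112
i=8: count = 112+8*4 = 144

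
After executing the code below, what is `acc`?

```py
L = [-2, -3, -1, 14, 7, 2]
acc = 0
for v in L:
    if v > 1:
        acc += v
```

23

v=-2: not >1
v=-3: not >1
v=-1: not >1
v=14: >1, acc = 0+14 = 14
v=7: >1, acc = 14+7 = 21
v=2: >1, acc = 21+2 = 23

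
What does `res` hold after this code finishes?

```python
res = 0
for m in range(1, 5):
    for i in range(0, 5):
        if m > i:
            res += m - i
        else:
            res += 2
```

m=1,i=0: 1>0, res = 0+1 = 1
m=1,i=1: not 1>1, res = 1+2 = 3
m=1,i=2: not 1>2, res = 3+2 = 5
m=1,i=3: not 1>3, res = 5+2 = 7
m=1,i=4: not 1>4, res = 7+2 = 9
m=2,i=0: 2>0, res = 9+2 = 11
m=2,i=1: 2>1, res = 11+1 = 12
m=2,i=2: not 2>2, res = 12+2 = 14
m=2,i=3: not 2>3, res = 14+2 = 16
m=2,i=4: not 2>4, res = 16+2 = 18
m=3,i=0: 3>0, res = 18+3 = 21
m=3,i=1: 3>1, res = 21+2 = 23
m=3,i=2: 3>2, res = 23+1 = 24
m=3,i=3: not 3>3, res = 24+2 = 26
m=3,i=4: not 3>4, res = 26+2 = 28
m=4,i=0: 4>0, res = 28+4 = 32
m=4,i=1: 4>1, res = 32+3 = 35
m=4,i=2: 4>2, res = 35+2 = 37
m=4,i=3: 4>3, res = 37+1 = 38
m=4,i=4: not 4>4, res = 38+2 = 40

40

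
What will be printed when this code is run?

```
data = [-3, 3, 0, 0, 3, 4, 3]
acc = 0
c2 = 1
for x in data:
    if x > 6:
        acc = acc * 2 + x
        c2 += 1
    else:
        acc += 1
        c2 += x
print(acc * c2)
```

x=-3: not >6, acc = 0+1 = 1; c2=-2
x=3: not >6, acc = 1+1 = 2; c2=1
x=0: not >6, acc = 2+1 = 3; c2=1
x=0: not >6, acc = 3+1 = 4; c2=1
x=3: not >6, acc = 4+1 = 5; c2=4
x=4: not >6, acc = 5+1 = 6; c2=8
x=3: not >6, acc = 6+1 = 7; c2=11
acc*c2 = 7*11 = 77

77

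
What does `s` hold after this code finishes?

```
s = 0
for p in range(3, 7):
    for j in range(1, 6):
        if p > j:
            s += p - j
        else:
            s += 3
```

52

p=3,j=1: 3>1, s = 0+2 = 2
p=3,j=2: 3>2, s = 2+1 = 3
p=3,j=3: not 3>3, s = 3+3 = 6
p=3,j=4: not 3>4, s = 6+3 = 9
p=3,j=5: not 3>5, s = 9+3 = 12
p=4,j=1: 4>1, s = 12+3 = 15
p=4,j=2: 4>2, s = 15+2 = 17
p=4,j=3: 4>3, s = 17+1 = 18
p=4,j=4: not 4>4, s = 18+3 = 21
p=4,j=5: not 4>5, s = 21+3 = 24
p=5,j=1: 5>1, s = 24+4 = 28
p=5,j=2: 5>2, s = 28+3 = 31
p=5,j=3: 5>3, s = 31+2 = 33
p=5,j=4: 5>4, s = 33+1 = 34
p=5,j=5: not 5>5, s = 34+3 = 37
p=6,j=1: 6>1, s = 37+5 = 42
p=6,j=2: 6>2, s = 42+4 = 46
p=6,j=3: 6>3, s = 46+3 = 49
p=6,j=4: 6>4, s = 49+2 = 51
p=6,j=5: 6>5, s = 51+1 = 52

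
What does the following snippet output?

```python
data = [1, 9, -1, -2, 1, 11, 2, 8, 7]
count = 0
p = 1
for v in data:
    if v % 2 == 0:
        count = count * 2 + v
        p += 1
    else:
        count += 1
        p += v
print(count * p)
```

v=1: not even, count = 0+1 = 1; p=2
v=9: not even, count = 1+1 = 2; p=11
v=-1: not even, count = 2+1 = 3; p=10
v=-2: even, count = 3*2+(-2) = 4; p=11
v=1: not even, count = 4+1 = 5; p=12
v=11: not even, count = 5+1 = 6; p=23
v=2: even, count = 6*2+2 = 14; p=24
v=8: even, count = 14*2+8 = 36; p=25
v=7: not even, count = 36+1 = 37; p=32
count*p = 37*32 = 1184

1184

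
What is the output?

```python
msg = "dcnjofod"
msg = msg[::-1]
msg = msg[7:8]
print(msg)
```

reverse → 'dofojncd'
slice [7:8] → 'd'

d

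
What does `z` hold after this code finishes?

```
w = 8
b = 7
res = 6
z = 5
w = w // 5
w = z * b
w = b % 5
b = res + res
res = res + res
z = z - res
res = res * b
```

-7

w = 8//5 = 1
w = 5*7 = 35
w = 7%5 = 2
b = 6+6 = 12
res = 6+6 = 12
z = 5-12 = -7
res = 12*12 = 144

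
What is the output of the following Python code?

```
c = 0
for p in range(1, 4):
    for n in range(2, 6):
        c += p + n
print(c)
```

p=1,n=2: c = 0+3 = 3
p=1,n=3: c = 3+4 = 7
p=1,n=4: c = 7+5 = 12
p=1,n=5: c = 12+6 = 18
p=2,n=2: c = 18+4 = 22
p=2,n=3: c = 22+5 = 27
p=2,n=4: c = 27+6 = 33
p=2,n=5: c = 33+7 = 40
p=3,n=2: c = 40+5 = 45
p=3,n=3: c = 45+6 = 51
p=3,n=4: c = 51+7 = 58
p=3,n=5: c = 58+8 = 66

66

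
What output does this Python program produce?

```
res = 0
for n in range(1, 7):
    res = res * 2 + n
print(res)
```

120

n=1: res = 0*2+1 = 1
n=2: res = 1*2+2 = 4
n=3: res = 4*2+3 = 11
n=4: res = 11*2+4 = 26
n=5: res = 26*2+5 = 57
n=6: res = 57*2+6 = 120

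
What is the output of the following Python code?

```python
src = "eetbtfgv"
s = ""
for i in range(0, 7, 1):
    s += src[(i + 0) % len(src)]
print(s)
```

i=0: add src[0]='e' → 'e'
i=1: add src[1]='e' → 'ee'
i=2: add src[2]='t' → 'eet'
i=3: add src[3]='b' → 'eetb'
i=4: add src[4]='t' → 'eetbt'
i=5: add src[5]='f' → 'eetbtf'
i=6: add src[6]='g' → 'eetbtfg'

eetbtfg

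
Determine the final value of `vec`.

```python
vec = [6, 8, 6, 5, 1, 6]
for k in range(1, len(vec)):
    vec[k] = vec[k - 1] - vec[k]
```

k=1: vec[1] = 6-8 = -2 → [6, -2, 6, 5, 1, 6]
k=2: vec[2] = (-2)-6 = -8 → [6, -2, -8, 5, 1, 6]
k=3: vec[3] = (-8)-5 = -13 → [6, -2, -8, -13, 1, 6]
k=4: vec[4] = (-13)-1 = -14 → [6, -2, -8, -13, -14, 6]
k=5: vec[5] = (-14)-6 = -20 → [6, -2, -8, -13, -14, -20]

[6, -2, -8, -13, -14, -20]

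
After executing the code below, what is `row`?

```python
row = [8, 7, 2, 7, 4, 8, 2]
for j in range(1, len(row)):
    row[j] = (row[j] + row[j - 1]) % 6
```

j=1: row[1] = (7+8)%6 = 3 → [8, 3, 2, 7, 4, 8, 2]
j=2: row[2] = (2+3)%6 = 5 → [8, 3, 5, 7, 4, 8, 2]
j=3: row[3] = (7+5)%6 = 0 → [8, 3, 5, 0, 4, 8, 2]
j=4: row[4] = (4+0)%6 = 4 → [8, 3, 5, 0, 4, 8, 2]
j=5: row[5] = (8+4)%6 = 0 → [8, 3, 5, 0, 4, 0, 2]
j=6: row[6] = (2+0)%6 = 2 → [8, 3, 5, 0, 4, 0, 2]

[8, 3, 5, 0, 4, 0, 2]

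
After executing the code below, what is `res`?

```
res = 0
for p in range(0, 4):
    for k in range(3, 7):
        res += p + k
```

p=0,k=3: res = 0+3 = 3
p=0,k=4: res = 3+4 = 7
p=0,k=5: res = 7+5 = 12
p=0,k=6: res = 12+6 = 18
p=1,k=3: res = 18+4 = 22
p=1,k=4: res = 22+5 = 27
p=1,k=5: res = 27+6 = 33
p=1,k=6: res = 33+7 = 40
p=2,k=3: res = 40+5 = 45
p=2,k=4: res = 45+6 = 51
p=2,k=5: res = 51+7 = 58
p=2,k=6: res = 58+8 = 66
p=3,k=3: res = 66+6 = 72
p=3,k=4: res = 72+7 = 79
p=3,k=5: res = 79+8 = 87
p=3,k=6: res = 87+9 = 96

96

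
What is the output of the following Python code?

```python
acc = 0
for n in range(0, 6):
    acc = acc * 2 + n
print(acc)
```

57

n=0: acc = 0*2+0 = 0
n=1: acc = 0*2+1 = 1
n=2: acc = 1*2+2 = 4
n=3: acc = 4*2+3 = 11
n=4: acc = 11*2+4 = 26
n=5: acc = 26*2+5 = 57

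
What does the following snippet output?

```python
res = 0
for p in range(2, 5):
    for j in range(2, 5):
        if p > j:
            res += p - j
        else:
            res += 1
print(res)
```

10

p=2,j=2: not 2>2, res = 0+1 = 1
p=2,j=3: not 2>3, res = 1+1 = 2
p=2,j=4: not 2>4, res = 2+1 = 3
p=3,j=2: 3>2, res = 3+1 = 4
p=3,j=3: not 3>3, res = 4+1 = 5
p=3,j=4: not 3>4, res = 5+1 = 6
p=4,j=2: 4>2, res = 6+2 = 8
p=4,j=3: 4>3, res = 8+1 = 9
p=4,j=4: not 4>4, res = 9+1 = 10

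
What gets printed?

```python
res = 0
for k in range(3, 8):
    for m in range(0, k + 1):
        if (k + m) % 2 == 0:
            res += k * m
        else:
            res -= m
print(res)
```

k=3,m=0: odd sum, res = 0-0 = 0
k=3,m=1: even sum, res = 0+3 = 3
k=3,m=2: odd sum, res = 3-2 = 1
k=3,m=3: even sum, res = 1+9 = 10
k=4,m=0: even sum, res = 10+0 = 10
k=4,m=1: odd sum, res = 10-1 = 9
k=4,m=2: even sum, res = 9+8 = 17
k=4,m=3: odd sum, res = 17-3 = 14
k=4,m=4: even sum, res = 14+16 = 30
k=5,m=0: odd sum, res = 30-0 = 30
k=5,m=1: even sum, res = 30+5 = 35
k=5,m=2: odd sum, res = 35-2 = 33
k=5,m=3: even sum, res = 33+15 = 48
k=5,m=4: odd sum, res = 48-4 = 44
k=5,m=5: even sum, res = 44+25 = 69
k=6,m=0: even sum, res = 69+0 = 69
k=6,m=1: odd sum, res = 69-1 = 68
k=6,m=2: even sum, res = 68+12 = 80
k=6,m=3: odd sum, res = 80-3 = 77
k=6,m=4: even sum, res = 77+24 = 101
k=6,m=5: odd sum, res = 101-5 = 96
k=6,m=6: even sum, res = 96+36 = 132
k=7,m=0: odd sum, res = 132-0 = 132
k=7,m=1: even sum, res = 132+7 = 139
k=7,m=2: odd sum, res = 139-2 = 137
k=7,m=3: even sum, res = 137+21 = 158
k=7,m=4: odd sum, res = 158-4 = 154
k=7,m=5: even sum, res = 154+35 = 189
k=7,m=6: odd sum, res = 189-6 = 183
k=7,m=7: even sum, res = 183+49 = 232

232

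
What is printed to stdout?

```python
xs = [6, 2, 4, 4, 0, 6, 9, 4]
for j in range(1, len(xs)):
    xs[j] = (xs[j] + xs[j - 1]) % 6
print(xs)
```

[6, 2, 0, 4, 4, 4, 1, 5]

j=1: xs[1] = (2+6)%6 = 2 → [6, 2, 4, 4, 0, 6, 9, 4]
j=2: xs[2] = (4+2)%6 = 0 → [6, 2, 0, 4, 0, 6, 9, 4]
j=3: xs[3] = (4+0)%6 = 4 → [6, 2, 0, 4, 0, 6, 9, 4]
j=4: xs[4] = (0+4)%6 = 4 → [6, 2, 0, 4, 4, 6, 9, 4]
j=5: xs[5] = (6+4)%6 = 4 → [6, 2, 0, 4, 4, 4, 9, 4]
j=6: xs[6] = (9+4)%6 = 1 → [6, 2, 0, 4, 4, 4, 1, 4]
j=7: xs[7] = (4+1)%6 = 5 → [6, 2, 0, 4, 4, 4, 1, 5]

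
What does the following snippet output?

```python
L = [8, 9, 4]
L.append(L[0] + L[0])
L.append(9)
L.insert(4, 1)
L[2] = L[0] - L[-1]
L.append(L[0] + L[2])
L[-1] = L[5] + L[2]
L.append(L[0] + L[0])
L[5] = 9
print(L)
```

[8, 9, -1, 16, 1, 9, 8, 16]

append L[0]+L[0] = 8+8 = 16 → [8, 9, 4, 16]
append 9 → [8, 9, 4, 16, 9]
insert 1 at 4 → [8, 9, 4, 16, 1, 9]
L[2] = L[0]-L[-1] = 8-9 = -1 → [8, 9, -1, 16, 1, 9]
append L[0]+L[2] = 8+(-1) = 7 → [8, 9, -1, 16, 1, 9, 7]
L[-1] = L[5]+L[2] = 9+(-1) = 8 → [8, 9, -1, 16, 1, 9, 8]
append L[0]+L[0] = 8+8 = 16 → [8, 9, -1, 16, 1, 9, 8, 16]
L[5] = 9 → [8, 9, -1, 16, 1, 9, 8, 16]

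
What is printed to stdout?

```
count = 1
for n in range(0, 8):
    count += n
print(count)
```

29

n=0: count = 1+0 = 1
n=1: count = 1+1 = 2
n=2: count = 2+2 = 4
n=3: count = 4+3 = 7
n=4: count = 7+4 = 11
n=5: count = 11+5 = 16
n=6: count = 16+6 = 22
n=7: count = 22+7 = 29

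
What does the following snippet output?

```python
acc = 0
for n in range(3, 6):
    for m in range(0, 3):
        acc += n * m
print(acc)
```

36

n=3,m=0: acc = 0+0 = 0
n=3,m=1: acc = 0+3 = 3
n=3,m=2: acc = 3+6 = 9
n=4,m=0: acc = 9+0 = 9
n=4,m=1: acc = 9+4 = 13
n=4,m=2: acc = 13+8 = 21
n=5,m=0: acc = 21+0 = 21
n=5,m=1: acc = 21+5 = 26
n=5,m=2: acc = 26+10 = 36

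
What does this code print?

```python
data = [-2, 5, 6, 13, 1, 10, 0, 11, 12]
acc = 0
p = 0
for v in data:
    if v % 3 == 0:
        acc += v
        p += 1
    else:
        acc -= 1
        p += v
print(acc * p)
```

v=-2: not %3==0, acc = 0-1 = -1; p=-2
v=5: not %3==0, acc = (-1)-1 = -2; p=3
v=6: %3==0, acc = (-2)+6 = 4; p=4
v=13: not %3==0, acc = 4-1 = 3; p=17
v=1: not %3==0, acc = 3-1 = 2; p=18
v=10: not %3==0, acc = 2-1 = 1; p=28
v=0: %3==0, acc = 1+0 = 1; p=29
v=11: not %3==0, acc = 1-1 = 0; p=40
v=12: %3==0, acc = 0+12 = 12; p=41
acc*p = 12*41 = 492

492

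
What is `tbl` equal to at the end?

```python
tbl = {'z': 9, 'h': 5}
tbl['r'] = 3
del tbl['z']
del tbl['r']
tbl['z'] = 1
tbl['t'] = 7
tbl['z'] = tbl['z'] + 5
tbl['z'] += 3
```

tbl['r'] = 3 → {'z': 9, 'h': 5, 'r': 3}
del 'z' → {'h': 5, 'r': 3}
del 'r' → {'h': 5}
tbl['z'] = 1 → {'h': 5, 'z': 1}
tbl['t'] = 7 → {'h': 5, 'z': 1, 't': 7}
tbl['z'] = tbl['z']+5 = 6 → {'h': 5, 'z': 6, 't': 7}
tbl['z'] = 6+3 = 9 → {'h': 5, 'z': 9, 't': 7}

{'h': 5, 'z': 9, 't': 7}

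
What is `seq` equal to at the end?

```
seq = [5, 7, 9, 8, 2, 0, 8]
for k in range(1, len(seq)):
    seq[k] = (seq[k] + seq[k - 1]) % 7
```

[5, 5, 0, 1, 3, 3, 4]

k=1: seq[1] = (7+5)%7 = 5 → [5, 5, 9, 8, 2, 0, 8]
k=2: seq[2] = (9+5)%7 = 0 → [5, 5, 0, 8, 2, 0, 8]
k=3: seq[3] = (8+0)%7 = 1 → [5, 5, 0, 1, 2, 0, 8]
k=4: seq[4] = (2+1)%7 = 3 → [5, 5, 0, 1, 3, 0, 8]
k=5: seq[5] = (0+3)%7 = 3 → [5, 5, 0, 1, 3, 3, 8]
k=6: seq[6] = (8+3)%7 = 4 → [5, 5, 0, 1, 3, 3, 4]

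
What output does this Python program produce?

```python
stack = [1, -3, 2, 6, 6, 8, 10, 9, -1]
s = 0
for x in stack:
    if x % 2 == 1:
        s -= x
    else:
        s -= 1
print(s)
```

-11

x=1: odd, s = 0-1 = -1
x=-3: odd, s = (-1)-(-3) = 2
x=2: not odd, s = 2-1 = 1
x=6: not odd, s = 1-1 = 0
x=6: not odd, s = 0-1 = -1
x=8: not odd, s = (-1)-1 = -2
x=10: not odd, s = (-2)-1 = -3
x=9: odd, s = (-3)-9 = -12
x=-1: odd, s = (-12)-(-1) = -11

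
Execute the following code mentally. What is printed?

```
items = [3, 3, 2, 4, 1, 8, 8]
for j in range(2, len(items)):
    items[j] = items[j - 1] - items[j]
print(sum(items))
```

-32

j=2: items[2] = 3-2 = 1 → [3, 3, 1, 4, 1, 8, 8]
j=3: items[3] = 1-4 = -3 → [3, 3, 1, -3, 1, 8, 8]
j=4: items[4] = (-3)-1 = -4 → [3, 3, 1, -3, -4, 8, 8]
j=5: items[5] = (-4)-8 = -12 → [3, 3, 1, -3, -4, -12, 8]
j=6: items[6] = (-12)-8 = -20 → [3, 3, 1, -3, -4, -12, -20]
sum = -32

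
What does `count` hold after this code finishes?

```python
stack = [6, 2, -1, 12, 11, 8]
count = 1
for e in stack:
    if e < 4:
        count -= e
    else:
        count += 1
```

4

e=6: not <4, count = 1+1 = 2
e=2: <4, count = 2-2 = 0
e=-1: <4, count = 0-(-1) = 1
e=12: not <4, count = 1+1 = 2
e=11: not <4, count = 2+1 = 3
e=8: not <4, count = 3+1 = 4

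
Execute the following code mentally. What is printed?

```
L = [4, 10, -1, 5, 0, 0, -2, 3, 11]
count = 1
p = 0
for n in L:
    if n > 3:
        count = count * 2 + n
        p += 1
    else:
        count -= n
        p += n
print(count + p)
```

n=4: >3, count = 1*2+4 = 6; p=1
n=10: >3, count = 6*2+10 = 22; p=2
n=-1: not >3, count = 22-(-1) = 23; p=1
n=5: >3, count = 23*2+5 = 51; p=2
n=0: not >3, count = 51-0 = 51; p=2
n=0: not >3, count = 51-0 = 51; p=2
n=-2: not >3, count = 51-(-2) = 53; p=0
n=3: not >3, count = 53-3 = 50; p=3
n=11: >3, count = 50*2+11 = 111; p=4
count+p = 111+4 = 115

115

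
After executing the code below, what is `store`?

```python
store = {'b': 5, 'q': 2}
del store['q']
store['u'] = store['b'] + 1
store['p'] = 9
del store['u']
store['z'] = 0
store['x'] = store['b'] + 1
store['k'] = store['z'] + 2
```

del 'q' → {'b': 5}
store['u'] = store['b']+1 = 6 → {'b': 5, 'u': 6}
store['p'] = 9 → {'b': 5, 'u': 6, 'p': 9}
del 'u' → {'b': 5, 'p': 9}
store['z'] = 0 → {'b': 5, 'p': 9, 'z': 0}
store['x'] = store['b']+1 = 6 → {'b': 5, 'p': 9, 'z': 0, 'x': 6}
store['k'] = store['z']+2 = 2 → {'b': 5, 'p': 9, 'z': 0, 'x': 6, 'k': 2}

{'b': 5, 'p': 9, 'z': 0, 'x': 6, 'k': 2}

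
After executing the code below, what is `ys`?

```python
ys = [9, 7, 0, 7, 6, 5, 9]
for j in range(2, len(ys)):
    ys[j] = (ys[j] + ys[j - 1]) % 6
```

j=2: ys[2] = (0+7)%6 = 1 → [9, 7, 1, 7, 6, 5, 9]
j=3: ys[3] = (7+1)%6 = 2 → [9, 7, 1, 2, 6, 5, 9]
j=4: ys[4] = (6+2)%6 = 2 → [9, 7, 1, 2, 2, 5, 9]
j=5: ys[5] = (5+2)%6 = 1 → [9, 7, 1, 2, 2, 1, 9]
j=6: ys[6] = (9+1)%6 = 4 → [9, 7, 1, 2, 2, 1, 4]

[9, 7, 1, 2, 2, 1, 4]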